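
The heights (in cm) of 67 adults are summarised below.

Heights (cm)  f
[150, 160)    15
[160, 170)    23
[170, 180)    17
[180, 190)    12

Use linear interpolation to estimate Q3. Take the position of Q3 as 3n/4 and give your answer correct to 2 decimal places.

Cumulative frequencies: 15, 38, 55, 67
n = 67; position = 3n/4 = 50.25.
This falls in the class [170, 180): L = 170, F = 38, f = 17, h = 10.
Upper quartile ≈ 170 + ((50.25 − 38) / 17) × 10 = 177.2059

177.21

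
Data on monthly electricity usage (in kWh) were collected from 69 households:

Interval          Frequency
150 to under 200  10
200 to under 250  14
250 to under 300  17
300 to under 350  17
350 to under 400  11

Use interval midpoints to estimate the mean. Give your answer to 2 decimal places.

Midpoints: 175, 225, 275, 325, 375
Σfm = 10×175 + 14×225 + 17×275 + 17×325 + 11×375 = 19225
n = Σf = 69
Mean = 19225 / 69 = 278.6232

278.62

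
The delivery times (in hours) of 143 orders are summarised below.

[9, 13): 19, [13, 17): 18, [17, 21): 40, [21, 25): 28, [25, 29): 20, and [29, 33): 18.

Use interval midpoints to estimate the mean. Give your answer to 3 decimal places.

20.846

Midpoints: 11, 15, 19, 23, 27, 31
Σfm = 19×11 + 18×15 + 40×19 + 28×23 + 20×27 + 18×31 = 2981
n = Σf = 143
Mean = 2981 / 143 = 20.8462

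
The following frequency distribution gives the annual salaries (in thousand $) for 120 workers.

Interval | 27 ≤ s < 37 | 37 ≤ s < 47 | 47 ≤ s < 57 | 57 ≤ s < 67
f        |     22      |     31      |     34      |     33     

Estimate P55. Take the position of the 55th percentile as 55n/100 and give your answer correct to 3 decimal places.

Cumulative frequencies: 22, 53, 87, 120
n = 120; position = 55n/100 = 66.
This falls in the class 47 ≤ s < 57: L = 47, F = 53, f = 34, h = 10.
55th percentile ≈ 47 + ((66 − 53) / 34) × 10 = 50.8235

50.824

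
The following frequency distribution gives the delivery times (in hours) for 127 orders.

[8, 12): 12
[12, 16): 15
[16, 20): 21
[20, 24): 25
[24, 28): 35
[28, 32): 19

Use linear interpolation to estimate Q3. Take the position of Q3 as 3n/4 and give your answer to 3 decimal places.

26.543

Cumulative frequencies: 12, 27, 48, 73, 108, 127
n = 127; position = 3n/4 = 95.25.
This falls in the class [24, 28): L = 24, F = 73, f = 35, h = 4.
Upper quartile ≈ 24 + ((95.25 − 73) / 35) × 4 = 26.5429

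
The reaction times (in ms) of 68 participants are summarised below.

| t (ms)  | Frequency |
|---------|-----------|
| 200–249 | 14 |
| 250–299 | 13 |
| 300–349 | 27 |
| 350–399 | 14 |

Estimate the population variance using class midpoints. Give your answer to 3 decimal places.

2657.331

Midpoints: 224.5, 274.5, 324.5, 374.5
n = 68, Σfm = 20716, mean = 304.6471
Σfm² = 6491767
Σf(m − x̄)² = Σfm² − (Σfm)²/n = 6491767 − 20716²/68 = 180698.5294
Population variance = 180698.5294 / 68 = 2657.3313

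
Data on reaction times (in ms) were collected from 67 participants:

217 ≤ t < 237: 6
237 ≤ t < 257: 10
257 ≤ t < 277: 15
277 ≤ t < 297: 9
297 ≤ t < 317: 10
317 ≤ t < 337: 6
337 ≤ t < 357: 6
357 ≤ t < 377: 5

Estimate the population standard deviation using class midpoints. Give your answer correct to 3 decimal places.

40.612

Midpoints: 227, 247, 267, 287, 307, 327, 347, 367
n = 67, Σfm = 19369, mean = 289.0896
Σfm² = 5709883
Σf(m − x̄)² = Σfm² − (Σfm)²/n = 5709883 − 19369²/67 = 110507.4627
Population variance = 110507.4627 / 67 = 1649.3651
Standard deviation = √1649.3651 = 40.6124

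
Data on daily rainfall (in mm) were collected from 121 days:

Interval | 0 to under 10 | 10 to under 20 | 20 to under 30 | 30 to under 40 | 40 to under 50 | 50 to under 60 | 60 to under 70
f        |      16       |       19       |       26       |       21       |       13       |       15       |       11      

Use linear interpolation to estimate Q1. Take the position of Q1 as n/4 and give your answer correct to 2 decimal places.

17.50

Cumulative frequencies: 16, 35, 61, 82, 95, 110, 121
n = 121; position = n/4 = 30.25.
This falls in the class 10 to under 20: L = 10, F = 16, f = 19, h = 10.
Lower quartile ≈ 10 + ((30.25 − 16) / 19) × 10 = 17.5000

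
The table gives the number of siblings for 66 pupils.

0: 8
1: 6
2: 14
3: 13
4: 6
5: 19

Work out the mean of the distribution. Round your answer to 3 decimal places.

2.909

Values: 0, 1, 2, 3, 4, 5
Σfx = 8×0 + 6×1 + 14×2 + 13×3 + 6×4 + 19×5 = 192
n = Σf = 66
Mean = 192 / 66 = 2.9091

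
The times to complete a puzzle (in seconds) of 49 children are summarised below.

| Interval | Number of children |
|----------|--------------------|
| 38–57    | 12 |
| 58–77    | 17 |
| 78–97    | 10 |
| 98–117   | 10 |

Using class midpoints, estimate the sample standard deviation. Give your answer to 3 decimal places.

Midpoints: 47.5, 67.5, 87.5, 107.5
n = 49, Σfm = 3667.5, mean = 74.8469
Σfm² = 296656.25
Σf(m − x̄)² = Σfm² − (Σfm)²/n = 296656.25 − 3667.5²/49 = 22155.1020
Sample variance = 22155.1020 / 48 = 461.5646
Standard deviation = √461.5646 = 21.4841

21.484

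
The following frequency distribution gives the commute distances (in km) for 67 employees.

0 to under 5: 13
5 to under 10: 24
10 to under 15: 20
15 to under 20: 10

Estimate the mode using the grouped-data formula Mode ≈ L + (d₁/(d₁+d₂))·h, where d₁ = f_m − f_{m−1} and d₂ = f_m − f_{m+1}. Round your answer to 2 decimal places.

Modal class: 5 to under 10 (highest frequency 24).
d₁ = 24 − 13 = 11, d₂ = 24 − 20 = 4
Mode ≈ 5 + (11/(11+4)) × 5 = 5 + 3.6667 = 8.6667

8.67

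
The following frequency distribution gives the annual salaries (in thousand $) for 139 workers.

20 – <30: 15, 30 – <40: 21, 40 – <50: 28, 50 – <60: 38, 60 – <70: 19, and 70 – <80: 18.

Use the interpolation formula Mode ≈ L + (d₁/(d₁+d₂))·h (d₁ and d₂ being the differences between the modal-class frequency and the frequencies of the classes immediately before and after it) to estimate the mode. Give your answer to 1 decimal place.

53.4

Modal class: 50 – <60 (highest frequency 38).
d₁ = 38 − 28 = 10, d₂ = 38 − 19 = 19
Mode ≈ 50 + (10/(10+19)) × 10 = 50 + 3.4483 = 53.4483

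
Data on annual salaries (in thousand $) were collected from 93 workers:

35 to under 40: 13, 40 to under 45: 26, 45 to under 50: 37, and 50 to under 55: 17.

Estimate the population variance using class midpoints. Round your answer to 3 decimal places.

Midpoints: 37.5, 42.5, 47.5, 52.5
n = 93, Σfm = 4242.5, mean = 45.6183
Σfm² = 195581.25
Σf(m − x̄)² = Σfm² − (Σfm)²/n = 195581.25 − 4242.5²/93 = 2045.6989
Population variance = 2045.6989 / 93 = 21.9968

21.997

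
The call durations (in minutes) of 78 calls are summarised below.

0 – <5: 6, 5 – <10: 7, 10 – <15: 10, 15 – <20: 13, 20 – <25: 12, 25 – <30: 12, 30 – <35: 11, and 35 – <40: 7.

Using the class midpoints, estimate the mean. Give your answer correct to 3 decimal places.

Midpoints: 2.5, 7.5, 12.5, 17.5, 22.5, 27.5, 32.5, 37.5
Σfm = 6×2.5 + 7×7.5 + 10×12.5 + 13×17.5 + 12×22.5 + 12×27.5 + 11×32.5 + 7×37.5 = 1640
n = Σf = 78
Mean = 1640 / 78 = 21.0256

21.026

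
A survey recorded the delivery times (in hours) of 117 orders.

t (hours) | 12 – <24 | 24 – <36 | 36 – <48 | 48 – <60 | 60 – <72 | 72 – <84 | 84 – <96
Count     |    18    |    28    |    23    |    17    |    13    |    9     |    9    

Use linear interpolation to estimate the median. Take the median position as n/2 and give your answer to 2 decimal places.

42.52

Cumulative frequencies: 18, 46, 69, 86, 99, 108, 117
n = 117; position = n/2 = 58.5.
This falls in the class 36 – <48: L = 36, F = 46, f = 23, h = 12.
Median ≈ 36 + ((58.5 − 46) / 23) × 12 = 42.5217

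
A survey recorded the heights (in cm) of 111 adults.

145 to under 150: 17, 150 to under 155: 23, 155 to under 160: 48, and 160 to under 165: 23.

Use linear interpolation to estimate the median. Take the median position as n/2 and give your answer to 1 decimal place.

156.6

Cumulative frequencies: 17, 40, 88, 111
n = 111; position = n/2 = 55.5.
This falls in the class 155 to under 160: L = 155, F = 40, f = 48, h = 5.
Median ≈ 155 + ((55.5 − 40) / 48) × 5 = 156.6146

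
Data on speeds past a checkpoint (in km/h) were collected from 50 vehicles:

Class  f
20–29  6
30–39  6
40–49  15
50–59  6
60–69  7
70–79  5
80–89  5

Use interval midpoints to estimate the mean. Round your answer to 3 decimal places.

51.900

Midpoints: 24.5, 34.5, 44.5, 54.5, 64.5, 74.5, 84.5
Σfm = 6×24.5 + 6×34.5 + 15×44.5 + 6×54.5 + 7×64.5 + 5×74.5 + 5×84.5 = 2595
n = Σf = 50
Mean = 2595 / 50 = 51.9000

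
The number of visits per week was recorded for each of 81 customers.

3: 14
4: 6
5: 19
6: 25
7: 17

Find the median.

6

Cumulative frequencies: 14, 20, 39, 64, 81
n = 81, so the median is the value in position (n+1)/2 = 41.
Position 41 falls at value 6.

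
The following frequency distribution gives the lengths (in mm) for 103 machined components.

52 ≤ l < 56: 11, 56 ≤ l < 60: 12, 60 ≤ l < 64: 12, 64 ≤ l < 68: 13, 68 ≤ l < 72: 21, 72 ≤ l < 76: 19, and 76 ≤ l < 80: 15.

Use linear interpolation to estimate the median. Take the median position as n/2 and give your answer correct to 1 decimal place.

68.7

Cumulative frequencies: 11, 23, 35, 48, 69, 88, 103
n = 103; position = n/2 = 51.5.
This falls in the class 68 ≤ l < 72: L = 68, F = 48, f = 21, h = 4.
Median ≈ 68 + ((51.5 − 48) / 21) × 4 = 68.6667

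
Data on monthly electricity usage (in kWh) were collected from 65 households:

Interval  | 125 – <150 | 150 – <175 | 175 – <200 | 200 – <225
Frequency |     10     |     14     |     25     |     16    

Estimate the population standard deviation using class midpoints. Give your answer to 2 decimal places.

Midpoints: 137.5, 162.5, 187.5, 212.5
n = 65, Σfm = 11737.5, mean = 180.5769
Σfm² = 2160156.25
Σf(m − x̄)² = Σfm² − (Σfm)²/n = 2160156.25 − 11737.5²/65 = 40634.6154
Population variance = 40634.6154 / 65 = 625.1479
Standard deviation = √625.1479 = 25.0030

25.00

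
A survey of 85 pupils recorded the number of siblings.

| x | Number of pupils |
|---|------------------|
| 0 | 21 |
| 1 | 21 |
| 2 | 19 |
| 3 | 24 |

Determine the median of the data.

Cumulative frequencies: 21, 42, 61, 85
n = 85, so the median is the value in position (n+1)/2 = 43.
Position 43 falls at value 2.

2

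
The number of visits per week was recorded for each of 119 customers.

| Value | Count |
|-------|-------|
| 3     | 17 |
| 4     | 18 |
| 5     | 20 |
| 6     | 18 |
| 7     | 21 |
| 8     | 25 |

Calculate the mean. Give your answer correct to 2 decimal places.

5.70

Values: 3, 4, 5, 6, 7, 8
Σfx = 17×3 + 18×4 + 20×5 + 18×6 + 21×7 + 25×8 = 678
n = Σf = 119
Mean = 678 / 119 = 5.6975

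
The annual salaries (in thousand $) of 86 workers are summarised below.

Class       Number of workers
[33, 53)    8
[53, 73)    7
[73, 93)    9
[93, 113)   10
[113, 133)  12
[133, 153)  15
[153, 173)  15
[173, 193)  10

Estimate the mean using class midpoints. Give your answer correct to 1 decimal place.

121.6

Midpoints: 43, 63, 83, 103, 123, 143, 163, 183
Σfm = 8×43 + 7×63 + 9×83 + 10×103 + 12×123 + 15×143 + 15×163 + 10×183 = 10458
n = Σf = 86
Mean = 10458 / 86 = 121.6047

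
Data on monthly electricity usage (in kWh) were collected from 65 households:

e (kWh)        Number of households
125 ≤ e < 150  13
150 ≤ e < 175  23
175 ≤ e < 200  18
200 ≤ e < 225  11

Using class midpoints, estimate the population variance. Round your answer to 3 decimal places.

613.314

Midpoints: 137.5, 162.5, 187.5, 212.5
n = 65, Σfm = 11237.5, mean = 172.8846
Σfm² = 1982656.25
Σf(m − x̄)² = Σfm² − (Σfm)²/n = 1982656.25 − 11237.5²/65 = 39865.3846
Population variance = 39865.3846 / 65 = 613.3136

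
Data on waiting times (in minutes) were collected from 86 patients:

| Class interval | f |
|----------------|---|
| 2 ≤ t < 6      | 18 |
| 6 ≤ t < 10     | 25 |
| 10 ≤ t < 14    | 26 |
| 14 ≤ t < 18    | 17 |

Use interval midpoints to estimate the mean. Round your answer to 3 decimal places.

Midpoints: 4, 8, 12, 16
Σfm = 18×4 + 25×8 + 26×12 + 17×16 = 856
n = Σf = 86
Mean = 856 / 86 = 9.9535

9.953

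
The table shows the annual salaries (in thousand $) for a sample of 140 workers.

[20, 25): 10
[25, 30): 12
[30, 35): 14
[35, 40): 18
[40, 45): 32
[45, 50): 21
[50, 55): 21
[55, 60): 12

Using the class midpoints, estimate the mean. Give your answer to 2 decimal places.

41.68

Midpoints: 22.5, 27.5, 32.5, 37.5, 42.5, 47.5, 52.5, 57.5
Σfm = 10×22.5 + 12×27.5 + 14×32.5 + 18×37.5 + 32×42.5 + 21×47.5 + 21×52.5 + 12×57.5 = 5835
n = Σf = 140
Mean = 5835 / 140 = 41.6786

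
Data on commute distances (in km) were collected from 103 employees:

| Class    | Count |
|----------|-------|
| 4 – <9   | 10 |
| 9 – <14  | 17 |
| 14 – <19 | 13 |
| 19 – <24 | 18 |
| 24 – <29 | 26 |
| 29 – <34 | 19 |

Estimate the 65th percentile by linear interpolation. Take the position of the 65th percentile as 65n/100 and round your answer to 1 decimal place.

25.7

Cumulative frequencies: 10, 27, 40, 58, 84, 103
n = 103; position = 65n/100 = 66.95.
This falls in the class 24 – <29: L = 24, F = 58, f = 26, h = 5.
65th percentile ≈ 24 + ((66.95 − 58) / 26) × 5 = 25.7212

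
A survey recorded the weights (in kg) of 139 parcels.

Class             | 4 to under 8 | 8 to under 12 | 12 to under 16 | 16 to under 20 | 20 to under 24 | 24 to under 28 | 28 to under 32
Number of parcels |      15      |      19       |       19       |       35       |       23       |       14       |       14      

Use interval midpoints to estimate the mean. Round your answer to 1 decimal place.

17.7

Midpoints: 6, 10, 14, 18, 22, 26, 30
Σfm = 15×6 + 19×10 + 19×14 + 35×18 + 23×22 + 14×26 + 14×30 = 2466
n = Σf = 139
Mean = 2466 / 139 = 17.7410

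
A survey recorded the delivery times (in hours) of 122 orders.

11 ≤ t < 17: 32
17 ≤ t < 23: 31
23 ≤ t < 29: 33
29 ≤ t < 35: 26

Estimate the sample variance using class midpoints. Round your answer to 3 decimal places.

43.431

Midpoints: 14, 20, 26, 32
n = 122, Σfm = 2758, mean = 22.6066
Σfm² = 67604
Σf(m − x̄)² = Σfm² − (Σfm)²/n = 67604 − 2758²/122 = 5255.1148
Sample variance = 5255.1148 / 121 = 43.4307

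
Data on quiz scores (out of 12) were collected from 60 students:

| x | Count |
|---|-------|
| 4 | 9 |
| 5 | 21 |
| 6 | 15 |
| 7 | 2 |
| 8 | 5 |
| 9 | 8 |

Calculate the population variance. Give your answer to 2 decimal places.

Values: 4, 5, 6, 7, 8, 9
n = 60, Σfx = 357, mean = 5.9500
Σfx² = 2275
Σf(x − x̄)² = Σfx² − (Σfx)²/n = 2275 − 357²/60 = 150.8500
Population variance = 150.8500 / 60 = 2.5142

2.51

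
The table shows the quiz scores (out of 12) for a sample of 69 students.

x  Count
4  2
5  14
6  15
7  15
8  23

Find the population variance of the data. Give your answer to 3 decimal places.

Values: 4, 5, 6, 7, 8
n = 69, Σfx = 457, mean = 6.6232
Σfx² = 3129
Σf(x − x̄)² = Σfx² − (Σfx)²/n = 3129 − 457²/69 = 102.2029
Population variance = 102.2029 / 69 = 1.4812

1.481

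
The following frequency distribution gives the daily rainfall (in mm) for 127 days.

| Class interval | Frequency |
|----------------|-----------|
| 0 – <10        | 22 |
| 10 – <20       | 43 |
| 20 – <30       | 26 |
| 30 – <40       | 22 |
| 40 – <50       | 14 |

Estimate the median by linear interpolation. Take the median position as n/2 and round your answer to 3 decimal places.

19.651

Cumulative frequencies: 22, 65, 91, 113, 127
n = 127; position = n/2 = 63.5.
This falls in the class 10 – <20: L = 10, F = 22, f = 43, h = 10.
Median ≈ 10 + ((63.5 − 22) / 43) × 10 = 19.6512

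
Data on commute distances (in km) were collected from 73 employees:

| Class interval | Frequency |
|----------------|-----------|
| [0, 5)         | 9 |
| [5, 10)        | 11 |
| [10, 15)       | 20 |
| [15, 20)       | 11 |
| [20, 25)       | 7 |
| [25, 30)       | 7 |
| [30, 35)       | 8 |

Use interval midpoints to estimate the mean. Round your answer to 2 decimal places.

15.86

Midpoints: 2.5, 7.5, 12.5, 17.5, 22.5, 27.5, 32.5
Σfm = 9×2.5 + 11×7.5 + 20×12.5 + 11×17.5 + 7×22.5 + 7×27.5 + 8×32.5 = 1157.5
n = Σf = 73
Mean = 1157.5 / 73 = 15.8562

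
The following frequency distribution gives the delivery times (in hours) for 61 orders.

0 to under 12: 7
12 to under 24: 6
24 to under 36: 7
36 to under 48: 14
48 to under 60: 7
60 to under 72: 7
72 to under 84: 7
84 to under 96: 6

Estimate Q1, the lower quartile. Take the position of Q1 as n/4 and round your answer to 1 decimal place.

27.9

Cumulative frequencies: 7, 13, 20, 34, 41, 48, 55, 61
n = 61; position = n/4 = 15.25.
This falls in the class 24 to under 36: L = 24, F = 13, f = 7, h = 12.
Lower quartile ≈ 24 + ((15.25 − 13) / 7) × 12 = 27.8571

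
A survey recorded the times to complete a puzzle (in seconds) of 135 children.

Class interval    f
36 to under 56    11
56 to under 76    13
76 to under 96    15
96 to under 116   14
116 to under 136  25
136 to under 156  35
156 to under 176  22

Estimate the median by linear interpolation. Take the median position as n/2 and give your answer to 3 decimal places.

127.600

Cumulative frequencies: 11, 24, 39, 53, 78, 113, 135
n = 135; position = n/2 = 67.5.
This falls in the class 116 to under 136: L = 116, F = 53, f = 25, h = 20.
Median ≈ 116 + ((67.5 − 53) / 25) × 20 = 127.6000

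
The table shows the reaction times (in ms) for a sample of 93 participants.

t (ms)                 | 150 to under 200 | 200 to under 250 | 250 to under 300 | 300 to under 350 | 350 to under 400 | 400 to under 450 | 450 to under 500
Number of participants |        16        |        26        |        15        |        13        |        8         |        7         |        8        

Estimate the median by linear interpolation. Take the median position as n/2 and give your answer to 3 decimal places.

Cumulative frequencies: 16, 42, 57, 70, 78, 85, 93
n = 93; position = n/2 = 46.5.
This falls in the class 250 to under 300: L = 250, F = 42, f = 15, h = 50.
Median ≈ 250 + ((46.5 − 42) / 15) × 50 = 265.0000

265.000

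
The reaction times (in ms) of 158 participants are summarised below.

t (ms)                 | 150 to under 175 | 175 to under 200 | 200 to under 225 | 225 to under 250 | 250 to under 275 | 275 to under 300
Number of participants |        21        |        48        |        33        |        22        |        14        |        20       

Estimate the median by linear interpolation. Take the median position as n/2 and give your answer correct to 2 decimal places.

Cumulative frequencies: 21, 69, 102, 124, 138, 158
n = 158; position = n/2 = 79.
This falls in the class 200 to under 225: L = 200, F = 69, f = 33, h = 25.
Median ≈ 200 + ((79 − 69) / 33) × 25 = 207.5758

207.58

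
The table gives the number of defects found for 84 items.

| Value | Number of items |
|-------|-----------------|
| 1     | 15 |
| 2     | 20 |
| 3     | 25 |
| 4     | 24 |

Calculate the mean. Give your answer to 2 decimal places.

Values: 1, 2, 3, 4
Σfx = 15×1 + 20×2 + 25×3 + 24×4 = 226
n = Σf = 84
Mean = 226 / 84 = 2.6905

2.69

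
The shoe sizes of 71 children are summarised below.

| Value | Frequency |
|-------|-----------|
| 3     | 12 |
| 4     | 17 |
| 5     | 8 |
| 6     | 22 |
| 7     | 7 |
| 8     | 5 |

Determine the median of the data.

5

Cumulative frequencies: 12, 29, 37, 59, 66, 71
n = 71, so the median is the value in position (n+1)/2 = 36.
Position 36 falls at value 5.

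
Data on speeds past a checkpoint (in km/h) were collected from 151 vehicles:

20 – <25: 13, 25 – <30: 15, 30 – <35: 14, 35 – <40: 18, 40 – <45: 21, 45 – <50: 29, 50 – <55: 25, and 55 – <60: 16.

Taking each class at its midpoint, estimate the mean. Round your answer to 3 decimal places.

41.970

Midpoints: 22.5, 27.5, 32.5, 37.5, 42.5, 47.5, 52.5, 57.5
Σfm = 13×22.5 + 15×27.5 + 14×32.5 + 18×37.5 + 21×42.5 + 29×47.5 + 25×52.5 + 16×57.5 = 6337.5
n = Σf = 151
Mean = 6337.5 / 151 = 41.9702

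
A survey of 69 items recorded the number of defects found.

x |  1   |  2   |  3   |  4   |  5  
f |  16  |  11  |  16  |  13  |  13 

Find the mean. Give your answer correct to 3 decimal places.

2.942

Values: 1, 2, 3, 4, 5
Σfx = 16×1 + 11×2 + 16×3 + 13×4 + 13×5 = 203
n = Σf = 69
Mean = 203 / 69 = 2.9420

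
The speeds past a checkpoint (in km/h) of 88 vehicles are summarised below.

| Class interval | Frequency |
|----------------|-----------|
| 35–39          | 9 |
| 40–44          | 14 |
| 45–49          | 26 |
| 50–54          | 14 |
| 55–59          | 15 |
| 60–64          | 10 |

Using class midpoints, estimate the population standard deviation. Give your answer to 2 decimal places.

7.42

Midpoints: 37, 42, 47, 52, 57, 62
n = 88, Σfm = 4346, mean = 49.3864
Σfm² = 219482
Σf(m − x̄)² = Σfm² − (Σfm)²/n = 219482 − 4346²/88 = 4848.8636
Population variance = 4848.8636 / 88 = 55.1007
Standard deviation = √55.1007 = 7.4230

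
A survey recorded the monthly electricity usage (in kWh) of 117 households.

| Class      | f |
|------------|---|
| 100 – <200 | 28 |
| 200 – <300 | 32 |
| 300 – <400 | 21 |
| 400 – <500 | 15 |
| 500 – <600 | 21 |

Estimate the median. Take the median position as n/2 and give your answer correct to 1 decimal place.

295.3

Cumulative frequencies: 28, 60, 81, 96, 117
n = 117; position = n/2 = 58.5.
This falls in the class 200 – <300: L = 200, F = 28, f = 32, h = 100.
Median ≈ 200 + ((58.5 − 28) / 32) × 100 = 295.3125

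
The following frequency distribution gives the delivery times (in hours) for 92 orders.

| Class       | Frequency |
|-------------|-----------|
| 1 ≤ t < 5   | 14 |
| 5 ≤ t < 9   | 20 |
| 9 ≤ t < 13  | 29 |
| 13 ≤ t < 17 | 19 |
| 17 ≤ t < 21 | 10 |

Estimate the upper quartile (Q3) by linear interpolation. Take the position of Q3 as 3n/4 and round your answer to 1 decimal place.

Cumulative frequencies: 14, 34, 63, 82, 92
n = 92; position = 3n/4 = 69.
This falls in the class 13 ≤ t < 17: L = 13, F = 63, f = 19, h = 4.
Upper quartile ≈ 13 + ((69 − 63) / 19) × 4 = 14.2632

14.3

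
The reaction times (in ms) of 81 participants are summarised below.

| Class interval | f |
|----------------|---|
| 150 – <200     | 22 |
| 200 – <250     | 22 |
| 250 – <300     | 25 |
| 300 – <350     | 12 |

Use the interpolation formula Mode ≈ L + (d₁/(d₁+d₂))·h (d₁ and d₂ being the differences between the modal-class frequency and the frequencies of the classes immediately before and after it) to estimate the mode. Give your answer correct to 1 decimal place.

Modal class: 250 – <300 (highest frequency 25).
d₁ = 25 − 22 = 3, d₂ = 25 − 12 = 13
Mode ≈ 250 + (3/(3+13)) × 50 = 250 + 9.3750 = 259.3750

259.4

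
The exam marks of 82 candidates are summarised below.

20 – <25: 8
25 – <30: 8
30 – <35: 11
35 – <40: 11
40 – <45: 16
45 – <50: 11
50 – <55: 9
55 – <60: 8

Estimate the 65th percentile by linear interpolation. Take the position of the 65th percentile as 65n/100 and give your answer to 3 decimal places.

Cumulative frequencies: 8, 16, 27, 38, 54, 65, 74, 82
n = 82; position = 65n/100 = 53.3.
This falls in the class 40 – <45: L = 40, F = 38, f = 16, h = 5.
65th percentile ≈ 40 + ((53.3 − 38) / 16) × 5 = 44.7812

44.781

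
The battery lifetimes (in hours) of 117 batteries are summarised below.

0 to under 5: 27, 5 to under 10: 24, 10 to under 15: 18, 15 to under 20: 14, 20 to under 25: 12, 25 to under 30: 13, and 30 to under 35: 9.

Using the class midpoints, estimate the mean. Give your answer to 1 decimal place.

14.0

Midpoints: 2.5, 7.5, 12.5, 17.5, 22.5, 27.5, 32.5
Σfm = 27×2.5 + 24×7.5 + 18×12.5 + 14×17.5 + 12×22.5 + 13×27.5 + 9×32.5 = 1637.5
n = Σf = 117
Mean = 1637.5 / 117 = 13.9957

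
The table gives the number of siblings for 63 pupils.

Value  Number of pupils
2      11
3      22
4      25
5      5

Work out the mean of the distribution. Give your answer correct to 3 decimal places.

Values: 2, 3, 4, 5
Σfx = 11×2 + 22×3 + 25×4 + 5×5 = 213
n = Σf = 63
Mean = 213 / 63 = 3.3810

3.381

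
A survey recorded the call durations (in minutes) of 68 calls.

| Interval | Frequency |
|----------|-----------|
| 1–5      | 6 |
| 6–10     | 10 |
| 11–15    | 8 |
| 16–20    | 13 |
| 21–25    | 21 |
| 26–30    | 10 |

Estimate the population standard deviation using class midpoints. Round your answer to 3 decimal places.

Midpoints: 3, 8, 13, 18, 23, 28
n = 68, Σfm = 1199, mean = 17.6324
Σfm² = 25207
Σf(m − x̄)² = Σfm² − (Σfm)²/n = 25207 − 1199²/68 = 4065.8088
Population variance = 4065.8088 / 68 = 59.7913
Standard deviation = √59.7913 = 7.7325

7.732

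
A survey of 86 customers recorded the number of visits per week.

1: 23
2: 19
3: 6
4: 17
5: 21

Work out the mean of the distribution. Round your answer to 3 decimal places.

2.930

Values: 1, 2, 3, 4, 5
Σfx = 23×1 + 19×2 + 6×3 + 17×4 + 21×5 = 252
n = Σf = 86
Mean = 252 / 86 = 2.9302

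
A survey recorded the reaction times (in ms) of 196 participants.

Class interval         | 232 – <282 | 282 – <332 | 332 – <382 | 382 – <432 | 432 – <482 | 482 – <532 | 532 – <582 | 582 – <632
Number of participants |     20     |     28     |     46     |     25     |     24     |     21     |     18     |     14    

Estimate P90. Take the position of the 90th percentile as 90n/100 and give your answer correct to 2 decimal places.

Cumulative frequencies: 20, 48, 94, 119, 143, 164, 182, 196
n = 196; position = 90n/100 = 176.4.
This falls in the class 532 – <582: L = 532, F = 164, f = 18, h = 50.
90th percentile ≈ 532 + ((176.4 − 164) / 18) × 50 = 566.4444

566.44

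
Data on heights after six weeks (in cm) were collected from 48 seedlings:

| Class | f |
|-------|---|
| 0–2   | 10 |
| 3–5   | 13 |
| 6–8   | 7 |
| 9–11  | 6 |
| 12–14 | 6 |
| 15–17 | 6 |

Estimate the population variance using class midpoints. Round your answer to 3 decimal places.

Midpoints: 1, 4, 7, 10, 13, 16
n = 48, Σfm = 345, mean = 7.1875
Σfm² = 3711
Σf(m − x̄)² = Σfm² − (Σfm)²/n = 3711 − 345²/48 = 1231.3125
Population variance = 1231.3125 / 48 = 25.6523

25.652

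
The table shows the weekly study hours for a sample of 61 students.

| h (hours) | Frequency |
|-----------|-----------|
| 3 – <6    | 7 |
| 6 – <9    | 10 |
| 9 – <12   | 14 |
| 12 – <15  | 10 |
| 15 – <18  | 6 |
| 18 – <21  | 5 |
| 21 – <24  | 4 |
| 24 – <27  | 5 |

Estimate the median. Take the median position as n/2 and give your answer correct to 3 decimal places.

Cumulative frequencies: 7, 17, 31, 41, 47, 52, 56, 61
n = 61; position = n/2 = 30.5.
This falls in the class 9 – <12: L = 9, F = 17, f = 14, h = 3.
Median ≈ 9 + ((30.5 − 17) / 14) × 3 = 11.8929

11.893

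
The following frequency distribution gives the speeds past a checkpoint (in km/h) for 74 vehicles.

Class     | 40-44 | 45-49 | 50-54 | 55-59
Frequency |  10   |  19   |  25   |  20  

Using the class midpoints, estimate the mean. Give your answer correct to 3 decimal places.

50.716

Midpoints: 42, 47, 52, 57
Σfm = 10×42 + 19×47 + 25×52 + 20×57 = 3753
n = Σf = 74
Mean = 3753 / 74 = 50.7162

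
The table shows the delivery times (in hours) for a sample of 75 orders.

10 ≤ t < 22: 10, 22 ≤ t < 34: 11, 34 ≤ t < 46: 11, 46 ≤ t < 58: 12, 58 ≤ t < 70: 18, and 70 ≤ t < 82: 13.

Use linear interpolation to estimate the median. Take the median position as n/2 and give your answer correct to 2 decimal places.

51.50

Cumulative frequencies: 10, 21, 32, 44, 62, 75
n = 75; position = n/2 = 37.5.
This falls in the class 46 ≤ t < 58: L = 46, F = 32, f = 12, h = 12.
Median ≈ 46 + ((37.5 − 32) / 12) × 12 = 51.5000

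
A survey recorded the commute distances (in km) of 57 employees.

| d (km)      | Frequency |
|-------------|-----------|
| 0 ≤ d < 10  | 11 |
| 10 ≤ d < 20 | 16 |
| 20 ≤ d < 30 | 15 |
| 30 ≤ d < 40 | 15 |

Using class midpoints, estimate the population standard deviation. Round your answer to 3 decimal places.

10.738

Midpoints: 5, 15, 25, 35
n = 57, Σfm = 1195, mean = 20.9649
Σfm² = 31625
Σf(m − x̄)² = Σfm² − (Σfm)²/n = 31625 − 1195²/57 = 6571.9298
Population variance = 6571.9298 / 57 = 115.2970
Standard deviation = √115.2970 = 10.7376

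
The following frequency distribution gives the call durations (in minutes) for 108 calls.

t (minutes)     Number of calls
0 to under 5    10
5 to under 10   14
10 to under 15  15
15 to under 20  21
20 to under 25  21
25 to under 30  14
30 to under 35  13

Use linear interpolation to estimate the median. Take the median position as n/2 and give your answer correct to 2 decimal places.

Cumulative frequencies: 10, 24, 39, 60, 81, 95, 108
n = 108; position = n/2 = 54.
This falls in the class 15 to under 20: L = 15, F = 39, f = 21, h = 5.
Median ≈ 15 + ((54 − 39) / 21) × 5 = 18.5714

18.57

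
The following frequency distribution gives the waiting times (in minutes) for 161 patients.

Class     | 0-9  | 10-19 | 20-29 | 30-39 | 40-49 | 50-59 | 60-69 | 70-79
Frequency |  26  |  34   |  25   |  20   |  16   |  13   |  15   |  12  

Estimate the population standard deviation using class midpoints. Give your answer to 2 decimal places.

Midpoints: 4.5, 14.5, 24.5, 34.5, 44.5, 54.5, 64.5, 74.5
n = 161, Σfm = 5194.5, mean = 32.2640
Σfm² = 245790.25
Σf(m − x̄)² = Σfm² − (Σfm)²/n = 245790.25 − 5194.5²/161 = 78195.0311
Population variance = 78195.0311 / 161 = 485.6834
Standard deviation = √485.6834 = 22.0382

22.04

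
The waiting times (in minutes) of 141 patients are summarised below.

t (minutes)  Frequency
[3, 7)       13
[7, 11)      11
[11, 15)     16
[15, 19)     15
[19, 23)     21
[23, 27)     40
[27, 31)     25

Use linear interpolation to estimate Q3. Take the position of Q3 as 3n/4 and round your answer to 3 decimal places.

Cumulative frequencies: 13, 24, 40, 55, 76, 116, 141
n = 141; position = 3n/4 = 105.75.
This falls in the class [23, 27): L = 23, F = 76, f = 40, h = 4.
Upper quartile ≈ 23 + ((105.75 − 76) / 40) × 4 = 25.9750

25.975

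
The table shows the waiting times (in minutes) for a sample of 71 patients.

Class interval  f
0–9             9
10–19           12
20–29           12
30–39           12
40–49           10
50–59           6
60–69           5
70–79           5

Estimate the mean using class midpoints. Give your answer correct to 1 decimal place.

Midpoints: 4.5, 14.5, 24.5, 34.5, 44.5, 54.5, 64.5, 74.5
Σfm = 9×4.5 + 12×14.5 + 12×24.5 + 12×34.5 + 10×44.5 + 6×54.5 + 5×64.5 + 5×74.5 = 2389.5
n = Σf = 71
Mean = 2389.5 / 71 = 33.6549

33.7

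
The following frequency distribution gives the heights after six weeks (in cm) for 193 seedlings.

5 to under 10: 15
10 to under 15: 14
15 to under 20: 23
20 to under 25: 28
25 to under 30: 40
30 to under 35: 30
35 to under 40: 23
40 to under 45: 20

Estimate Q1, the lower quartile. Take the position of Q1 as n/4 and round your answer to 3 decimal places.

19.185

Cumulative frequencies: 15, 29, 52, 80, 120, 150, 173, 193
n = 193; position = n/4 = 48.25.
This falls in the class 15 to under 20: L = 15, F = 29, f = 23, h = 5.
Lower quartile ≈ 15 + ((48.25 − 29) / 23) × 5 = 19.1848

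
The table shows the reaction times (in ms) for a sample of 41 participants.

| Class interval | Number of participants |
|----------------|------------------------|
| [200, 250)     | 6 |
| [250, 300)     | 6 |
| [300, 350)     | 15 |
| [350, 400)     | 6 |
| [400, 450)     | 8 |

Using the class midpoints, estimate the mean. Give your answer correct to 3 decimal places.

329.878

Midpoints: 225, 275, 325, 375, 425
Σfm = 6×225 + 6×275 + 15×325 + 6×375 + 8×425 = 13525
n = Σf = 41
Mean = 13525 / 41 = 329.8780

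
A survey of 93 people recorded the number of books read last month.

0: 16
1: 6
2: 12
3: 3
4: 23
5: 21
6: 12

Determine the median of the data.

4

Cumulative frequencies: 16, 22, 34, 37, 60, 81, 93
n = 93, so the median is the value in position (n+1)/2 = 47.
Position 47 falls at value 4.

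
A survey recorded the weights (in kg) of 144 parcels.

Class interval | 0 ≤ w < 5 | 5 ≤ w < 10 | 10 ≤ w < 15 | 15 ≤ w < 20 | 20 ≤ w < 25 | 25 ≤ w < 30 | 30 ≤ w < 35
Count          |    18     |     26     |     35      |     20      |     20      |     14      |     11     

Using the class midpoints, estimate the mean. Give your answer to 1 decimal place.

15.4

Midpoints: 2.5, 7.5, 12.5, 17.5, 22.5, 27.5, 32.5
Σfm = 18×2.5 + 26×7.5 + 35×12.5 + 20×17.5 + 20×22.5 + 14×27.5 + 11×32.5 = 2220
n = Σf = 144
Mean = 2220 / 144 = 15.4167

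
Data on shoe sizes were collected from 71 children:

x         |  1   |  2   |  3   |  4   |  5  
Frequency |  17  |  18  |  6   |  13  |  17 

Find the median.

Cumulative frequencies: 17, 35, 41, 54, 71
n = 71, so the median is the value in position (n+1)/2 = 36.
Position 36 falls at value 3.

3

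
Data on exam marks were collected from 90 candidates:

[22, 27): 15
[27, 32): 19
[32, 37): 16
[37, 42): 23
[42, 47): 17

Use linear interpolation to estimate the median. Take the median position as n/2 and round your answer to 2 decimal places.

Cumulative frequencies: 15, 34, 50, 73, 90
n = 90; position = n/2 = 45.
This falls in the class [32, 37): L = 32, F = 34, f = 16, h = 5.
Median ≈ 32 + ((45 − 34) / 16) × 5 = 35.4375

35.44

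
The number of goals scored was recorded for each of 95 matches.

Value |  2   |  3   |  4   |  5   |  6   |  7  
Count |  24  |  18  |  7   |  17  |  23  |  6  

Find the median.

4

Cumulative frequencies: 24, 42, 49, 66, 89, 95
n = 95, so the median is the value in position (n+1)/2 = 48.
Position 48 falls at value 4.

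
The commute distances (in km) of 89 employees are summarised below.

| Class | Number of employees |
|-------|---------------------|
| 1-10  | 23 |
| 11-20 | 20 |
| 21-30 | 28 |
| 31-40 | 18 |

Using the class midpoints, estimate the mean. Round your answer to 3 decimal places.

Midpoints: 5.5, 15.5, 25.5, 35.5
Σfm = 23×5.5 + 20×15.5 + 28×25.5 + 18×35.5 = 1789.5
n = Σf = 89
Mean = 1789.5 / 89 = 20.1067

20.107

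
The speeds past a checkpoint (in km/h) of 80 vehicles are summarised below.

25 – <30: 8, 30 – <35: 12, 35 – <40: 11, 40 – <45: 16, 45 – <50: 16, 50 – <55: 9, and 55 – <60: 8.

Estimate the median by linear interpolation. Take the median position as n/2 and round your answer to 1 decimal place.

42.8

Cumulative frequencies: 8, 20, 31, 47, 63, 72, 80
n = 80; position = n/2 = 40.
This falls in the class 40 – <45: L = 40, F = 31, f = 16, h = 5.
Median ≈ 40 + ((40 − 31) / 16) × 5 = 42.8125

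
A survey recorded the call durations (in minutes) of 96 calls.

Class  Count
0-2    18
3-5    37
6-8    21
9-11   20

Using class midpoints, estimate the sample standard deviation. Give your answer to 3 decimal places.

Midpoints: 1, 4, 7, 10
n = 96, Σfm = 513, mean = 5.3438
Σfm² = 3639
Σf(m − x̄)² = Σfm² − (Σfm)²/n = 3639 − 513²/96 = 897.6562
Sample variance = 897.6562 / 95 = 9.4490
Standard deviation = √9.4490 = 3.0739

3.074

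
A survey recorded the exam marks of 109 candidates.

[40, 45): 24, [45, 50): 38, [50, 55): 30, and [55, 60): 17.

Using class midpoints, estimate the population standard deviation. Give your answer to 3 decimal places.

Midpoints: 42.5, 47.5, 52.5, 57.5
n = 109, Σfm = 5377.5, mean = 49.3349
Σfm² = 267981.25
Σf(m − x̄)² = Σfm² − (Σfm)²/n = 267981.25 − 5377.5²/109 = 2683.0275
Population variance = 2683.0275 / 109 = 24.6149
Standard deviation = √24.6149 = 4.9613

4.961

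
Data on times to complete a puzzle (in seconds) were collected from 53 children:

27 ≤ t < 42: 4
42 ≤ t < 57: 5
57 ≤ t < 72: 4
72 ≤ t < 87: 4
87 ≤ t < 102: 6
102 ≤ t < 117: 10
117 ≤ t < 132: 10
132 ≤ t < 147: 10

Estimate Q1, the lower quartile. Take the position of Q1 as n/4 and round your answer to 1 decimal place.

72.9

Cumulative frequencies: 4, 9, 13, 17, 23, 33, 43, 53
n = 53; position = n/4 = 13.25.
This falls in the class 72 ≤ t < 87: L = 72, F = 13, f = 4, h = 15.
Lower quartile ≈ 72 + ((13.25 − 13) / 4) × 15 = 72.9375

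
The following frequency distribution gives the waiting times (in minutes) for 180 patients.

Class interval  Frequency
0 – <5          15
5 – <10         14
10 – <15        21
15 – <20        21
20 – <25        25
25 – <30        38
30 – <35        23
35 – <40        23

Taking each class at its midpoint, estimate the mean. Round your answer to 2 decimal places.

Midpoints: 2.5, 7.5, 12.5, 17.5, 22.5, 27.5, 32.5, 37.5
Σfm = 15×2.5 + 14×7.5 + 21×12.5 + 21×17.5 + 25×22.5 + 38×27.5 + 23×32.5 + 23×37.5 = 3990
n = Σf = 180
Mean = 3990 / 180 = 22.1667

22.17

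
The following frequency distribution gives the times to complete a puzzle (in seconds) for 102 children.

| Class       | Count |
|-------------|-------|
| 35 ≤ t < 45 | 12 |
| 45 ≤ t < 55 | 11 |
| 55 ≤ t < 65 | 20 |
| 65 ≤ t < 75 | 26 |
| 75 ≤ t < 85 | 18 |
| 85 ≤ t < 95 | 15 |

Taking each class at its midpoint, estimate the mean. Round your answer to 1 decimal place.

Midpoints: 40, 50, 60, 70, 80, 90
Σfm = 12×40 + 11×50 + 20×60 + 26×70 + 18×80 + 15×90 = 6840
n = Σf = 102
Mean = 6840 / 102 = 67.0588

67.1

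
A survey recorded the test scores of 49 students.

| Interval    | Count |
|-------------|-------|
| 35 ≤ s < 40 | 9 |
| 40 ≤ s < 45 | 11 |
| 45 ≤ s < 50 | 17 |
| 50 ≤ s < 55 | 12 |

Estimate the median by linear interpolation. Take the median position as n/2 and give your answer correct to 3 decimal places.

46.324

Cumulative frequencies: 9, 20, 37, 49
n = 49; position = n/2 = 24.5.
This falls in the class 45 ≤ s < 50: L = 45, F = 20, f = 17, h = 5.
Median ≈ 45 + ((24.5 − 20) / 17) × 5 = 46.3235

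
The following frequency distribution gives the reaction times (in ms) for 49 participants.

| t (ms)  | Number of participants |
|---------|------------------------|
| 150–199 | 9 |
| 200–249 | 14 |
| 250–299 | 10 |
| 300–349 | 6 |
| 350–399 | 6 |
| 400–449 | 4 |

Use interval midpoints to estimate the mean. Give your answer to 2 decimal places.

Midpoints: 174.5, 224.5, 274.5, 324.5, 374.5, 424.5
Σfm = 9×174.5 + 14×224.5 + 10×274.5 + 6×324.5 + 6×374.5 + 4×424.5 = 13350.5
n = Σf = 49
Mean = 13350.5 / 49 = 272.4592

272.46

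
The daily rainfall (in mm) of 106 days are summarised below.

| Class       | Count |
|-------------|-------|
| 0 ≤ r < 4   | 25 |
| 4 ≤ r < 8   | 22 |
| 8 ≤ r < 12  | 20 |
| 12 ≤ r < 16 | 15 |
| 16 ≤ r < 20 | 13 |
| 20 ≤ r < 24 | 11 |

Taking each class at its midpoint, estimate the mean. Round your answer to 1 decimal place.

Midpoints: 2, 6, 10, 14, 18, 22
Σfm = 25×2 + 22×6 + 20×10 + 15×14 + 13×18 + 11×22 = 1068
n = Σf = 106
Mean = 1068 / 106 = 10.0755

10.1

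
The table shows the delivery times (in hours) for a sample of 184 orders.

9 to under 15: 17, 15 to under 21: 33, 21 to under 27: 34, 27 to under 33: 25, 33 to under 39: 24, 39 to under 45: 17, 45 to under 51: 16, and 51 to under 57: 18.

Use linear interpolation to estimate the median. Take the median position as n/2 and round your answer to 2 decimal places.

28.92

Cumulative frequencies: 17, 50, 84, 109, 133, 150, 166, 184
n = 184; position = n/2 = 92.
This falls in the class 27 to under 33: L = 27, F = 84, f = 25, h = 6.
Median ≈ 27 + ((92 − 84) / 25) × 6 = 28.9200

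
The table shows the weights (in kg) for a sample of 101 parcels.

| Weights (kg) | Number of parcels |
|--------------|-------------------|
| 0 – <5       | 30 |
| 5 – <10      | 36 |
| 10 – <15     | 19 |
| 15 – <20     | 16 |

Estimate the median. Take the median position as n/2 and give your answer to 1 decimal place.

7.8

Cumulative frequencies: 30, 66, 85, 101
n = 101; position = n/2 = 50.5.
This falls in the class 5 – <10: L = 5, F = 30, f = 36, h = 5.
Median ≈ 5 + ((50.5 − 30) / 36) × 5 = 7.8472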